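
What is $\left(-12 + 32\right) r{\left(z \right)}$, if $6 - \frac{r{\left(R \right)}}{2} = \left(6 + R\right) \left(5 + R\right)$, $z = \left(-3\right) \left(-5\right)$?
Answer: $-16560$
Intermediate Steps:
$z = 15$
$r{\left(R \right)} = 12 - 2 \left(5 + R\right) \left(6 + R\right)$ ($r{\left(R \right)} = 12 - 2 \left(6 + R\right) \left(5 + R\right) = 12 - 2 \left(5 + R\right) \left(6 + R\right)$)
$\left(-12 + 32\right) r{\left(z \right)} = \left(-12 + 32\right) \left(-48 - 330 - 2 \cdot 15^{2}\right) = 20 \left(-48 - 330 - 450\right) = 20 \left(-828\right) = -16560$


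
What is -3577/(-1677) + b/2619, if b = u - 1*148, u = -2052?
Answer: 1892921/1464021 ≈ 1.2930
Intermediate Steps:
b = -2200 (b = -2052 - 1*148 = -2052 - 148 = -2200)
-3577/(-1677) + b/2619 = -3577/(-1677) - 2200/2619 = -3577*(-1/1677) - 2200*1/2619 = 3577/1677 - 2200/2619 = 1892921/1464021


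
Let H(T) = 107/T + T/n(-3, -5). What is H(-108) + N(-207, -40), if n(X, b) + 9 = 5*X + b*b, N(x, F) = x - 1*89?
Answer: -43739/108 ≈ -404.99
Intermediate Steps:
N(x, F) = -89 + x (N(x, F) = x - 89 = -89 + x)
n(X, b) = -9 + b**2 + 5*X (n(X, b) = -9 + (5*X + b*b) = -9 + (5*X + b**2) = -9 + (b**2 + 5*X) = -9 + b**2 + 5*X)
H(T) = T + 107/T (H(T) = 107/T + T/(-9 + (-5)**2 + 5*(-3)) = 107/T + T/(-9 + 25 - 15) = 107/T + T/1 = 107/T + T*1 = 107/T + T = T + 107/T)
H(-108) + N(-207, -40) = (-108 + 107/(-108)) + (-89 - 207) = (-108 + 107*(-1/108)) - 296 = (-108 - 107/108) - 296 = -11771/108 - 296 = -43739/108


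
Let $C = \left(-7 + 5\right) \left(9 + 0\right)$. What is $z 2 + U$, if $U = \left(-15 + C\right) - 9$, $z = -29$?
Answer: $-100$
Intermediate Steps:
$C = -18$ ($C = \left(-2\right) 9 = -18$)
$U = -42$ ($U = \left(-15 - 18\right) - 9 = -33 - 9 = -42$)
$z 2 + U = \left(-29\right) 2 - 42 = -58 - 42 = -100$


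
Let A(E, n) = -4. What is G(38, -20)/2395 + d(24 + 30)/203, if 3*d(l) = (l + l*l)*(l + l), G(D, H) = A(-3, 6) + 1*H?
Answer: 256068528/486185 ≈ 526.69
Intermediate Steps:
G(D, H) = -4 + H (G(D, H) = -4 + 1*H = -4 + H)
d(l) = 2*l*(l + l²)/3 (d(l) = ((l + l*l)*(l + l))/3 = ((l + l²)*(2*l))/3 = (2*l*(l + l²))/3 = 2*l*(l + l²)/3)
G(38, -20)/2395 + d(24 + 30)/203 = (-4 - 20)/2395 + (2*(24 + 30)²*(1 + (24 + 30))/3)/203 = -24*1/2395 + ((⅔)*54²*(1 + 54))*(1/203) = -24/2395 + ((⅔)*2916*55)*(1/203) = -24/2395 + 106920*(1/203) = -24/2395 + 106920/203 = 256068528/486185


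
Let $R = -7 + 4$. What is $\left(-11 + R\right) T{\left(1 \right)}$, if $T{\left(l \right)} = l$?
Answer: $-14$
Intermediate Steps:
$R = -3$
$\left(-11 + R\right) T{\left(1 \right)} = \left(-11 - 3\right) 1 = \left(-14\right) 1 = -14$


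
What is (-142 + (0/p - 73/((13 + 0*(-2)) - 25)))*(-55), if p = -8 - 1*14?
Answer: 89705/12 ≈ 7475.4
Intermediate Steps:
p = -22 (p = -8 - 14 = -22)
(-142 + (0/p - 73/((13 + 0*(-2)) - 25)))*(-55) = (-142 + (0/(-22) - 73/((13 + 0*(-2)) - 25)))*(-55) = (-142 + (0*(-1/22) - 73/((13 + 0) - 25)))*(-55) = (-142 + (0 - 73/(13 - 25)))*(-55) = (-142 + (0 - 73/(-12)))*(-55) = (-142 + (0 - 73*(-1/12)))*(-55) = (-142 + (0 + 73/12))*(-55) = (-142 + 73/12)*(-55) = -1631/12*(-55) = 89705/12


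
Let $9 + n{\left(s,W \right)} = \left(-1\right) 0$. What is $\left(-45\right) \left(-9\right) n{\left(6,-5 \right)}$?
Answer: $-3645$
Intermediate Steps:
$n{\left(s,W \right)} = -9$ ($n{\left(s,W \right)} = -9 - 0 = -9 + 0 = -9$)
$\left(-45\right) \left(-9\right) n{\left(6,-5 \right)} = \left(-45\right) \left(-9\right) \left(-9\right) = 405 \left(-9\right) = -3645$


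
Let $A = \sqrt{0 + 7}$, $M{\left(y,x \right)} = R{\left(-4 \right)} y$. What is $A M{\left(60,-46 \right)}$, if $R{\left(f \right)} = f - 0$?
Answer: $- 240 \sqrt{7} \approx -634.98$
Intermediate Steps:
$R{\left(f \right)} = f$ ($R{\left(f \right)} = f + 0 = f$)
$M{\left(y,x \right)} = - 4 y$
$A = \sqrt{7} \approx 2.6458$
$A M{\left(60,-46 \right)} = \sqrt{7} \left(\left(-4\right) 60\right) = \sqrt{7} \left(-240\right) = - 240 \sqrt{7}$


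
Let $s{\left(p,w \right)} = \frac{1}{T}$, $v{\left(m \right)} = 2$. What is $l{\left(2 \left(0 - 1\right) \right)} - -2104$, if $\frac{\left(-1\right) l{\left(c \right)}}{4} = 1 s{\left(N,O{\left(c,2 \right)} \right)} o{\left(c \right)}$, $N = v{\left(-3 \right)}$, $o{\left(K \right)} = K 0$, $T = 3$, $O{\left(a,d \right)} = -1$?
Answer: $2104$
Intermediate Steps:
$o{\left(K \right)} = 0$
$N = 2$
$s{\left(p,w \right)} = \frac{1}{3}$
$l{\left(c \right)} = 0$ ($l{\left(c \right)} = - 4 \cdot 1 \cdot \frac{1}{3} \cdot 0 = - 4 \cdot \frac{1}{3} \cdot 0 = \left(-4\right) 0 = 0$)
$l{\left(2 \left(0 - 1\right) \right)} - -2104 = 0 - -2104 = 0 + 2104 = 2104$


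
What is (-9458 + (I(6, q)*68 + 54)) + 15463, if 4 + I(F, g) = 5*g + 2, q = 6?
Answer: 7963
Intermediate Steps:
I(F, g) = -2 + 5*g (I(F, g) = -4 + (5*g + 2) = -4 + (2 + 5*g) = -2 + 5*g)
(-9458 + (I(6, q)*68 + 54)) + 15463 = (-9458 + ((-2 + 5*6)*68 + 54)) + 15463 = (-9458 + ((-2 + 30)*68 + 54)) + 15463 = (-9458 + (28*68 + 54)) + 15463 = (-9458 + (1904 + 54)) + 15463 = (-9458 + 1958) + 15463 = -7500 + 15463 = 7963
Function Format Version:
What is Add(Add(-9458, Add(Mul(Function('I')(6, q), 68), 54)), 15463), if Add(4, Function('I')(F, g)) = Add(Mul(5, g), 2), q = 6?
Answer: 7963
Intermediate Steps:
Function('I')(F, g) = Add(-2, Mul(5, g)) (Function('I')(F, g) = Add(-4, Add(Mul(5, g), 2)) = Add(-4, Add(2, Mul(5, g))) = Add(-2, Mul(5, g)))
Add(Add(-9458, Add(Mul(Function('I')(6, q), 68), 54)), 15463) = Add(Add(-9458, Add(Mul(Add(-2, Mul(5, 6)), 68), 54)), 15463) = Add(Add(-9458, Add(Mul(Add(-2, 30), 68), 54)), 15463) = Add(Add(-9458, Add(Mul(28, 68), 54)), 15463) = Add(Add(-9458, Add(1904, 54)), 15463) = Add(Add(-9458, 1958), 15463) = Add(-7500, 15463) = 7963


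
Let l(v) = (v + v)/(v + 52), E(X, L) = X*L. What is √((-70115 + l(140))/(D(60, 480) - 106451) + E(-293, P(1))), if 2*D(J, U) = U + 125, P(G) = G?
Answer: I*√474326818564557/1273782 ≈ 17.098*I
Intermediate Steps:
D(J, U) = 125/2 + U/2 (D(J, U) = (U + 125)/2 = (125 + U)/2 = 125/2 + U/2)
E(X, L) = L*X
l(v) = 2*v/(52 + v) (l(v) = (2*v)/(52 + v) = 2*v/(52 + v))
√((-70115 + l(140))/(D(60, 480) - 106451) + E(-293, P(1))) = √((-70115 + 2*140/(52 + 140))/((125/2 + (½)*480) - 106451) + 1*(-293)) = √((-70115 + 2*140/192)/((125/2 + 240) - 106451) - 293) = √((-70115 + 2*140*(1/192))/(605/2 - 106451) - 293) = √((-70115 + 35/24)/(-212297/2) - 293) = √(-1682725/24*(-2/212297) - 293) = √(1682725/2547564 - 293) = √(-744753527/2547564) = I*√474326818564557/1273782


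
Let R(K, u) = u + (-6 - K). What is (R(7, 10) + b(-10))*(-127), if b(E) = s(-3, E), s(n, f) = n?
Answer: 762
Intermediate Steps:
b(E) = -3
R(K, u) = -6 + u - K
(R(7, 10) + b(-10))*(-127) = ((-6 + 10 - 1*7) - 3)*(-127) = ((-6 + 10 - 7) - 3)*(-127) = (-3 - 3)*(-127) = -6*(-127) = 762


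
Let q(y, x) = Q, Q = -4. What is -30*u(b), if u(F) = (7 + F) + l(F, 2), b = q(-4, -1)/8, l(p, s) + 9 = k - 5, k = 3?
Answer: 135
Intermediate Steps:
q(y, x) = -4
l(p, s) = -11 (l(p, s) = -9 + (3 - 5) = -9 - 2 = -11)
b = -½ (b = -4/8 = -4*⅛ = -½ ≈ -0.50000)
u(F) = -4 + F (u(F) = (7 + F) - 11 = -4 + F)
-30*u(b) = -30*(-4 - ½) = -30*(-9/2) = 135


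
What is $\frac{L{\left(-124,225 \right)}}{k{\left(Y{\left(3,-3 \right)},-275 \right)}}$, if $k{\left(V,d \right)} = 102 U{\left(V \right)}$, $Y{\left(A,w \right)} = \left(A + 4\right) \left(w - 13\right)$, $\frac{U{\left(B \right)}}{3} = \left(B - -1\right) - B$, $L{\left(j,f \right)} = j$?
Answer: $- \frac{62}{153} \approx -0.40523$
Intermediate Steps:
$U{\left(B \right)} = 3$ ($U{\left(B \right)} = 3 \left(\left(B - -1\right) - B\right) = 3 \left(\left(B + 1\right) - B\right) = 3 \left(\left(1 + B\right) - B\right) = 3 \cdot 1 = 3$)
$Y{\left(A,w \right)} = \left(-13 + w\right) \left(4 + A\right)$ ($Y{\left(A,w \right)} = \left(4 + A\right) \left(-13 + w\right) = \left(-13 + w\right) \left(4 + A\right)$)
$k{\left(V,d \right)} = 306$ ($k{\left(V,d \right)} = 102 \cdot 3 = 306$)
$\frac{L{\left(-124,225 \right)}}{k{\left(Y{\left(3,-3 \right)},-275 \right)}} = - \frac{124}{306} = \left(-124\right) \frac{1}{306} = - \frac{62}{153}$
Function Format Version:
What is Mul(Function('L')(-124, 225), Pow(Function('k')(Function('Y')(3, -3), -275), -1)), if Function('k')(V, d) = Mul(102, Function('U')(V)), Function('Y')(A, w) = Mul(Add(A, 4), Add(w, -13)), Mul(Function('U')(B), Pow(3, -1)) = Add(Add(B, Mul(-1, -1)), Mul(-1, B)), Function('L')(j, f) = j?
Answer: Rational(-62, 153) ≈ -0.40523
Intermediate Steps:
Function('U')(B) = 3 (Function('U')(B) = Mul(3, Add(Add(B, Mul(-1, -1)), Mul(-1, B))) = Mul(3, Add(Add(B, 1), Mul(-1, B))) = Mul(3, Add(Add(1, B), Mul(-1, B))) = Mul(3, 1) = 3)
Function('Y')(A, w) = Mul(Add(-13, w), Add(4, A)) (Function('Y')(A, w) = Mul(Add(4, A), Add(-13, w)) = Mul(Add(-13, w), Add(4, A)))
Function('k')(V, d) = 306 (Function('k')(V, d) = Mul(102, 3) = 306)
Mul(Function('L')(-124, 225), Pow(Function('k')(Function('Y')(3, -3), -275), -1)) = Mul(-124, Pow(306, -1)) = Mul(-124, Rational(1, 306)) = Rational(-62, 153)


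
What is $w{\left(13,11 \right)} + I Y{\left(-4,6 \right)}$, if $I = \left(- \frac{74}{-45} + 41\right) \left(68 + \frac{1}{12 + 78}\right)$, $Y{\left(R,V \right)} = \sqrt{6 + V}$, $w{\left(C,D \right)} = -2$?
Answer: $-2 + \frac{11746199 \sqrt{3}}{2025} \approx 10045.0$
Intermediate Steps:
$I = \frac{11746199}{4050}$ ($I = \left(\left(-74\right) \left(- \frac{1}{45}\right) + 41\right) \left(68 + \frac{1}{90}\right) = \left(\frac{74}{45} + 41\right) \left(68 + \frac{1}{90}\right) = \frac{1919}{45} \cdot \frac{6121}{90} = \frac{11746199}{4050} \approx 2900.3$)
$w{\left(13,11 \right)} + I Y{\left(-4,6 \right)} = -2 + \frac{11746199 \sqrt{6 + 6}}{4050} = -2 + \frac{11746199 \sqrt{12}}{4050} = -2 + \frac{11746199 \cdot 2 \sqrt{3}}{4050} = -2 + \frac{11746199 \sqrt{3}}{2025}$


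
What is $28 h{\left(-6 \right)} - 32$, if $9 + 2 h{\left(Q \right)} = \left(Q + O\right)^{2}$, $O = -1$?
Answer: $528$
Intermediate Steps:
$h{\left(Q \right)} = - \frac{9}{2} + \frac{\left(-1 + Q\right)^{2}}{2}$ ($h{\left(Q \right)} = - \frac{9}{2} + \frac{\left(Q - 1\right)^{2}}{2} = - \frac{9}{2} + \frac{\left(-1 + Q\right)^{2}}{2}$)
$28 h{\left(-6 \right)} - 32 = 28 \left(- \frac{9}{2} + \frac{\left(-1 - 6\right)^{2}}{2}\right) - 32 = 28 \left(- \frac{9}{2} + \frac{\left(-7\right)^{2}}{2}\right) - 32 = 28 \left(- \frac{9}{2} + \frac{1}{2} \cdot 49\right) - 32 = 28 \left(- \frac{9}{2} + \frac{49}{2}\right) - 32 = 28 \cdot 20 - 32 = 560 - 32 = 528$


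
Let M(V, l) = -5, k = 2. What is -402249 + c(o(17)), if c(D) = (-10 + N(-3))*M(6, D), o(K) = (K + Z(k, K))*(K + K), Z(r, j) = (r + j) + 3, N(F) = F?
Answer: -402184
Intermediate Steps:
Z(r, j) = 3 + j + r (Z(r, j) = (j + r) + 3 = 3 + j + r)
o(K) = 2*K*(5 + 2*K) (o(K) = (K + (3 + K + 2))*(K + K) = (K + (5 + K))*(2*K) = (5 + 2*K)*(2*K) = 2*K*(5 + 2*K))
c(D) = 65 (c(D) = (-10 - 3)*(-5) = -13*(-5) = 65)
-402249 + c(o(17)) = -402249 + 65 = -402184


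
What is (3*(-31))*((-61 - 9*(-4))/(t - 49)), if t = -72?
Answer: -2325/121 ≈ -19.215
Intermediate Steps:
(3*(-31))*((-61 - 9*(-4))/(t - 49)) = (3*(-31))*((-61 - 9*(-4))/(-72 - 49)) = -93*(-61 + 36)/(-121) = -(-2325)*(-1)/121 = -93*25/121 = -2325/121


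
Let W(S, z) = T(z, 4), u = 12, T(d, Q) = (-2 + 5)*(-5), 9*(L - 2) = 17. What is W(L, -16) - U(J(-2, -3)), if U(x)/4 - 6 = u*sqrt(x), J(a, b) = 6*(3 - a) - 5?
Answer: -279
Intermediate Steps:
L = 35/9 (L = 2 + (1/9)*17 = 2 + 17/9 = 35/9 ≈ 3.8889)
T(d, Q) = -15 (T(d, Q) = 3*(-5) = -15)
W(S, z) = -15
J(a, b) = 13 - 6*a (J(a, b) = (18 - 6*a) - 5 = 13 - 6*a)
U(x) = 24 + 48*sqrt(x) (U(x) = 24 + 4*(12*sqrt(x)) = 24 + 48*sqrt(x))
W(L, -16) - U(J(-2, -3)) = -15 - (24 + 48*sqrt(13 - 6*(-2))) = -15 - (24 + 48*sqrt(13 + 12)) = -15 - (24 + 48*sqrt(25)) = -15 - (24 + 48*5) = -15 - (24 + 240) = -15 - 1*264 = -15 - 264 = -279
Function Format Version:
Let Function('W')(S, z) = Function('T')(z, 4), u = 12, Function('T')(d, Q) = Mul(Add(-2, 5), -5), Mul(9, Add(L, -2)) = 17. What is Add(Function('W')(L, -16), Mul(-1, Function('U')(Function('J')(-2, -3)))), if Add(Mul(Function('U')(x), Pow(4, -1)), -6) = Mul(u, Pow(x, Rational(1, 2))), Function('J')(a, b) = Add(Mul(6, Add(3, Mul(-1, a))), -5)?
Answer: -279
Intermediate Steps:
L = Rational(35, 9) (L = Add(2, Mul(Rational(1, 9), 17)) = Add(2, Rational(17, 9)) = Rational(35, 9) ≈ 3.8889)
Function('T')(d, Q) = -15 (Function('T')(d, Q) = Mul(3, -5) = -15)
Function('W')(S, z) = -15
Function('J')(a, b) = Add(13, Mul(-6, a)) (Function('J')(a, b) = Add(Add(18, Mul(-6, a)), -5) = Add(13, Mul(-6, a)))
Function('U')(x) = Add(24, Mul(48, Pow(x, Rational(1, 2)))) (Function('U')(x) = Add(24, Mul(4, Mul(12, Pow(x, Rational(1, 2))))) = Add(24, Mul(48, Pow(x, Rational(1, 2)))))
Add(Function('W')(L, -16), Mul(-1, Function('U')(Function('J')(-2, -3)))) = Add(-15, Mul(-1, Add(24, Mul(48, Pow(Add(13, Mul(-6, -2)), Rational(1, 2)))))) = Add(-15, Mul(-1, Add(24, Mul(48, Pow(Add(13, 12), Rational(1, 2)))))) = Add(-15, Mul(-1, Add(24, Mul(48, Pow(25, Rational(1, 2)))))) = Add(-15, Mul(-1, Add(24, Mul(48, 5)))) = Add(-15, Mul(-1, Add(24, 240))) = Add(-15, Mul(-1, 264)) = Add(-15, -264) = -279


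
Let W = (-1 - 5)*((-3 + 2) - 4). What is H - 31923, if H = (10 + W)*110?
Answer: -27523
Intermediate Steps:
W = 30 (W = -6*(-1 - 4) = -6*(-5) = 30)
H = 4400 (H = (10 + 30)*110 = 40*110 = 4400)
H - 31923 = 4400 - 31923 = -27523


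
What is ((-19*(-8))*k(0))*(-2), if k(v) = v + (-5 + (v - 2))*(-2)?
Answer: -4256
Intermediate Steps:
k(v) = 14 - v (k(v) = v + (-5 + (-2 + v))*(-2) = v + (-7 + v)*(-2) = v + (14 - 2*v) = 14 - v)
((-19*(-8))*k(0))*(-2) = ((-19*(-8))*(14 - 1*0))*(-2) = (152*(14 + 0))*(-2) = (152*14)*(-2) = 2128*(-2) = -4256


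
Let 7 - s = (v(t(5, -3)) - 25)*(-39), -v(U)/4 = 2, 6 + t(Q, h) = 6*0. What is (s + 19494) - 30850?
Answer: -12636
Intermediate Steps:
t(Q, h) = -6 (t(Q, h) = -6 + 6*0 = -6 + 0 = -6)
v(U) = -8 (v(U) = -4*2 = -8)
s = -1280 (s = 7 - (-8 - 25)*(-39) = 7 - (-33)*(-39) = 7 - 1*1287 = 7 - 1287 = -1280)
(s + 19494) - 30850 = (-1280 + 19494) - 30850 = 18214 - 30850 = -12636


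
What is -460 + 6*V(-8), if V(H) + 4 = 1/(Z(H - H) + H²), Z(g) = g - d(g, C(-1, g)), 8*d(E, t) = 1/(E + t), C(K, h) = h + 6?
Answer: -1486076/3071 ≈ -483.91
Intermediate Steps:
C(K, h) = 6 + h
d(E, t) = 1/(8*(E + t))
Z(g) = g - 1/(8*(6 + 2*g)) (Z(g) = g - 1/(8*(g + (6 + g))) = g - 1/(8*(6 + 2*g)))
V(H) = -4 + 1/(-1/48 + H²) (V(H) = -4 + 1/((-1/16 + (H - H)*(3 + (H - H)))/(3 + (H - H)) + H²) = -4 + 1/((-1/16 + 0*(3 + 0))/(3 + 0) + H²) = -4 + 1/((-1/16 + 0*3)/3 + H²) = -4 + 1/((-1/16 + 0)/3 + H²) = -4 + 1/((⅓)*(-1/16) + H²) = -4 + 1/(-1/48 + H²))
-460 + 6*V(-8) = -460 + 6*(4*(13 - 48*(-8)²)/(-1 + 48*(-8)²)) = -460 + 6*(4*(13 - 48*64)/(-1 + 48*64)) = -460 + 6*(4*(13 - 3072)/(-1 + 3072)) = -460 + 6*(4*(-3059)/3071) = -460 + 6*(4*(1/3071)*(-3059)) = -460 + 6*(-12236/3071) = -460 - 73416/3071 = -1486076/3071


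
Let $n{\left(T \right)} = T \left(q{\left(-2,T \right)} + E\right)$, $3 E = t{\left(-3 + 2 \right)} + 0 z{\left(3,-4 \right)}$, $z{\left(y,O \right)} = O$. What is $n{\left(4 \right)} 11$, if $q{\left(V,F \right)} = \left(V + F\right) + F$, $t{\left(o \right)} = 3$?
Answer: $308$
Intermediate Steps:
$q{\left(V,F \right)} = V + 2 F$ ($q{\left(V,F \right)} = \left(F + V\right) + F = V + 2 F$)
$E = 1$ ($E = \frac{3 + 0 \left(-4\right)}{3} = \frac{3 + 0}{3} = \frac{1}{3} \cdot 3 = 1$)
$n{\left(T \right)} = T \left(-1 + 2 T\right)$ ($n{\left(T \right)} = T \left(\left(-2 + 2 T\right) + 1\right) = T \left(-1 + 2 T\right)$)
$n{\left(4 \right)} 11 = 4 \left(-1 + 2 \cdot 4\right) 11 = 4 \left(-1 + 8\right) 11 = 4 \cdot 7 \cdot 11 = 28 \cdot 11 = 308$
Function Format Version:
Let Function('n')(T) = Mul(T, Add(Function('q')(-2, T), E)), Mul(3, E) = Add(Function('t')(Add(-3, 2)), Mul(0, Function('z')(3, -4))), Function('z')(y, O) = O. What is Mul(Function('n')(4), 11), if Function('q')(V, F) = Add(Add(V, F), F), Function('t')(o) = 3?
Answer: 308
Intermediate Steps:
Function('q')(V, F) = Add(V, Mul(2, F)) (Function('q')(V, F) = Add(Add(F, V), F) = Add(V, Mul(2, F)))
E = 1 (E = Mul(Rational(1, 3), Add(3, Mul(0, -4))) = Mul(Rational(1, 3), Add(3, 0)) = Mul(Rational(1, 3), 3) = 1)
Function('n')(T) = Mul(T, Add(-1, Mul(2, T))) (Function('n')(T) = Mul(T, Add(Add(-2, Mul(2, T)), 1)) = Mul(T, Add(-1, Mul(2, T))))
Mul(Function('n')(4), 11) = Mul(Mul(4, Add(-1, Mul(2, 4))), 11) = Mul(Mul(4, Add(-1, 8)), 11) = Mul(Mul(4, 7), 11) = Mul(28, 11) = 308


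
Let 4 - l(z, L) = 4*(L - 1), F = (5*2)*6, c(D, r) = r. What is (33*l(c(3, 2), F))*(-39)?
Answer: 298584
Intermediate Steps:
F = 60 (F = 10*6 = 60)
l(z, L) = 8 - 4*L (l(z, L) = 4 - 4*(L - 1) = 4 - 4*(-1 + L) = 4 - (-4 + 4*L) = 4 + (4 - 4*L) = 8 - 4*L)
(33*l(c(3, 2), F))*(-39) = (33*(8 - 4*60))*(-39) = (33*(8 - 240))*(-39) = (33*(-232))*(-39) = -7656*(-39) = 298584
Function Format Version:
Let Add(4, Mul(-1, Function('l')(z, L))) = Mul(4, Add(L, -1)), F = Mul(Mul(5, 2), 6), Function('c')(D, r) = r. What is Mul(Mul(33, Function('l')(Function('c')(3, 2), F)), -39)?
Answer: 298584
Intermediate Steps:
F = 60 (F = Mul(10, 6) = 60)
Function('l')(z, L) = Add(8, Mul(-4, L)) (Function('l')(z, L) = Add(4, Mul(-1, Mul(4, Add(L, -1)))) = Add(4, Mul(-1, Mul(4, Add(-1, L)))) = Add(4, Mul(-1, Add(-4, Mul(4, L)))) = Add(4, Add(4, Mul(-4, L))) = Add(8, Mul(-4, L)))
Mul(Mul(33, Function('l')(Function('c')(3, 2), F)), -39) = Mul(Mul(33, Add(8, Mul(-4, 60))), -39) = Mul(Mul(33, Add(8, -240)), -39) = Mul(Mul(33, -232), -39) = Mul(-7656, -39) = 298584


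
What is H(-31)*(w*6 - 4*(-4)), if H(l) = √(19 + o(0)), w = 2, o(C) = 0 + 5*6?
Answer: 196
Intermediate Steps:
o(C) = 30 (o(C) = 0 + 30 = 30)
H(l) = 7 (H(l) = √(19 + 30) = √49 = 7)
H(-31)*(w*6 - 4*(-4)) = 7*(2*6 - 4*(-4)) = 7*(12 + 16) = 7*28 = 196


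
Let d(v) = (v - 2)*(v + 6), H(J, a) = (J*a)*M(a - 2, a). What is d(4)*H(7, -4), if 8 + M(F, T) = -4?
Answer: 6720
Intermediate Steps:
M(F, T) = -12 (M(F, T) = -8 - 4 = -12)
H(J, a) = -12*J*a (H(J, a) = (J*a)*(-12) = -12*J*a)
d(v) = (-2 + v)*(6 + v)
d(4)*H(7, -4) = (-12 + 4**2 + 4*4)*(-12*7*(-4)) = (-12 + 16 + 16)*336 = 20*336 = 6720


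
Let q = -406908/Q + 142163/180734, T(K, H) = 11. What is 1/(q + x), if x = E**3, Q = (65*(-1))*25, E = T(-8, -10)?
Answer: 12769250/20203398939 ≈ 0.00063203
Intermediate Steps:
E = 11
Q = -1625 (Q = -65*25 = -1625)
x = 1331 (x = 11**3 = 1331)
q = 3207527189/12769250 (q = -406908/(-1625) + 142163/180734 = -406908*(-1/1625) + 142163*(1/180734) = 406908/1625 + 6181/7858 = 3207527189/12769250 ≈ 251.19)
1/(q + x) = 1/(3207527189/12769250 + 1331) = 1/(20203398939/12769250) = 12769250/20203398939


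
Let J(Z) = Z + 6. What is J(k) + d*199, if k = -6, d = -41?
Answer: -8159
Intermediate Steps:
J(Z) = 6 + Z
J(k) + d*199 = (6 - 6) - 41*199 = 0 - 8159 = -8159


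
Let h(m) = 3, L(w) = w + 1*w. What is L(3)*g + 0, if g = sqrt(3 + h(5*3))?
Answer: 6*sqrt(6) ≈ 14.697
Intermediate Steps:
L(w) = 2*w (L(w) = w + w = 2*w)
g = sqrt(6) (g = sqrt(3 + 3) = sqrt(6) ≈ 2.4495)
L(3)*g + 0 = (2*3)*sqrt(6) + 0 = 6*sqrt(6) + 0 = 6*sqrt(6)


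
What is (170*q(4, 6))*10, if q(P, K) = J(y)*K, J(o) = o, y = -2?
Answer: -20400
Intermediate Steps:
q(P, K) = -2*K
(170*q(4, 6))*10 = (170*(-2*6))*10 = (170*(-12))*10 = -2040*10 = -20400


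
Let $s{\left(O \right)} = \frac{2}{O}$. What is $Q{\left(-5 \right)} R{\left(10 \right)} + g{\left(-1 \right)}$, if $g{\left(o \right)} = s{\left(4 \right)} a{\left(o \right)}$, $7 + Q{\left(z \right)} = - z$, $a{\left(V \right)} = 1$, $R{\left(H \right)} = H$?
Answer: $- \frac{39}{2} \approx -19.5$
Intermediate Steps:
$Q{\left(z \right)} = -7 - z$
$g{\left(o \right)} = \frac{1}{2}$ ($g{\left(o \right)} = \frac{2}{4} \cdot 1 = 2 \cdot \frac{1}{4} \cdot 1 = \frac{1}{2} \cdot 1 = \frac{1}{2}$)
$Q{\left(-5 \right)} R{\left(10 \right)} + g{\left(-1 \right)} = \left(-7 - -5\right) 10 + \frac{1}{2} = \left(-7 + 5\right) 10 + \frac{1}{2} = \left(-2\right) 10 + \frac{1}{2} = -20 + \frac{1}{2} = - \frac{39}{2}$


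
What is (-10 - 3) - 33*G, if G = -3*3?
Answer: 284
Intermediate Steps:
G = -9
(-10 - 3) - 33*G = (-10 - 3) - 33*(-9) = -13 + 297 = 284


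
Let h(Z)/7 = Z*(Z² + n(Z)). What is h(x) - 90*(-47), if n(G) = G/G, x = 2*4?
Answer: 7870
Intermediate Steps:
x = 8
n(G) = 1
h(Z) = 7*Z*(1 + Z²) (h(Z) = 7*(Z*(Z² + 1)) = 7*(Z*(1 + Z²)) = 7*Z*(1 + Z²))
h(x) - 90*(-47) = 7*8*(1 + 8²) - 90*(-47) = 7*8*(1 + 64) + 4230 = 7*8*65 + 4230 = 3640 + 4230 = 7870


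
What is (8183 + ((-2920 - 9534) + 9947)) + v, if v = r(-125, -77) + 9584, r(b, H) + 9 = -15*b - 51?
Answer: 17075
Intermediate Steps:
r(b, H) = -60 - 15*b (r(b, H) = -9 + (-15*b - 51) = -9 + (-51 - 15*b) = -60 - 15*b)
v = 11399 (v = (-60 - 15*(-125)) + 9584 = (-60 + 1875) + 9584 = 1815 + 9584 = 11399)
(8183 + ((-2920 - 9534) + 9947)) + v = (8183 + ((-2920 - 9534) + 9947)) + 11399 = (8183 + (-12454 + 9947)) + 11399 = (8183 - 2507) + 11399 = 5676 + 11399 = 17075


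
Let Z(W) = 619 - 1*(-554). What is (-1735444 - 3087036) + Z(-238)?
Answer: -4821307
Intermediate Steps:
Z(W) = 1173 (Z(W) = 619 + 554 = 1173)
(-1735444 - 3087036) + Z(-238) = (-1735444 - 3087036) + 1173 = -4822480 + 1173 = -4821307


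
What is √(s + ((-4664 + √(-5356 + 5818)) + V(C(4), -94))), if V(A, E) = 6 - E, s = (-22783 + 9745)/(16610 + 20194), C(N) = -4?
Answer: √(-171738192366 + 37625956*√462)/6134 ≈ 67.401*I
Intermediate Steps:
s = -2173/6134 (s = -13038/36804 = -13038*1/36804 = -2173/6134 ≈ -0.35425)
√(s + ((-4664 + √(-5356 + 5818)) + V(C(4), -94))) = √(-2173/6134 + ((-4664 + √(-5356 + 5818)) + (6 - 1*(-94)))) = √(-2173/6134 + ((-4664 + √462) + (6 + 94))) = √(-2173/6134 + ((-4664 + √462) + 100)) = √(-2173/6134 + (-4564 + √462)) = √(-27997749/6134 + √462)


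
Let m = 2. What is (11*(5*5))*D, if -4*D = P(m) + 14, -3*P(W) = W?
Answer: -2750/3 ≈ -916.67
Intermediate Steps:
P(W) = -W/3
D = -10/3 (D = -(-1/3*2 + 14)/4 = -(-2/3 + 14)/4 = -1/4*40/3 = -10/3 ≈ -3.3333)
(11*(5*5))*D = (11*(5*5))*(-10/3) = (11*25)*(-10/3) = 275*(-10/3) = -2750/3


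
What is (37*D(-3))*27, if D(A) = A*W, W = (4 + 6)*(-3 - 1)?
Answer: 119880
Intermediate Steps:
W = -40 (W = 10*(-4) = -40)
D(A) = -40*A (D(A) = A*(-40) = -40*A)
(37*D(-3))*27 = (37*(-40*(-3)))*27 = (37*120)*27 = 4440*27 = 119880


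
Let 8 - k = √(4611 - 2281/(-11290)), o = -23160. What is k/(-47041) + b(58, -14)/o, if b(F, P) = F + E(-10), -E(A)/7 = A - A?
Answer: -1456829/544734780 + √587762717590/531092890 ≈ -0.0012308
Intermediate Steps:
E(A) = 0 (E(A) = -7*(A - A) = -7*0 = 0)
k = 8 - √587762717590/11290 (k = 8 - √(4611 - 2281/(-11290)) = 8 - √(4611 - 2281*(-1/11290)) = 8 - √(4611 + 2281/11290) = 8 - √(52060471/11290) = 8 - √587762717590/11290 ≈ -59.906)
b(F, P) = F (b(F, P) = F + 0 = F)
k/(-47041) + b(58, -14)/o = (8 - √587762717590/11290)/(-47041) + 58/(-23160) = (8 - √587762717590/11290)*(-1/47041) + 58*(-1/23160) = (-8/47041 + √587762717590/531092890) - 29/11580 = -1456829/544734780 + √587762717590/531092890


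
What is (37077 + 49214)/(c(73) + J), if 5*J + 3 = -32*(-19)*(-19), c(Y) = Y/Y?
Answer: -86291/2310 ≈ -37.355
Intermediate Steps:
c(Y) = 1
J = -2311 (J = -⅗ + (-32*(-19)*(-19))/5 = -⅗ + (608*(-19))/5 = -⅗ + (⅕)*(-11552) = -⅗ - 11552/5 = -2311)
(37077 + 49214)/(c(73) + J) = (37077 + 49214)/(1 - 2311) = 86291/(-2310) = 86291*(-1/2310) = -86291/2310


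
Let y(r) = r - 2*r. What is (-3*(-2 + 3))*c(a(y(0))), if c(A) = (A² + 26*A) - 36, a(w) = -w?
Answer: 108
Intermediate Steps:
y(r) = -r
c(A) = -36 + A² + 26*A
(-3*(-2 + 3))*c(a(y(0))) = (-3*(-2 + 3))*(-36 + (-(-1)*0)² + 26*(-(-1)*0)) = (-3*1)*(-36 + (-1*0)² + 26*(-1*0)) = -3*(-36 + 0² + 26*0) = -3*(-36 + 0 + 0) = -3*(-36) = 108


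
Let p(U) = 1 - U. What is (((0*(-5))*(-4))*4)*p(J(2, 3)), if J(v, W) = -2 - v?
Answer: 0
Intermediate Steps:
(((0*(-5))*(-4))*4)*p(J(2, 3)) = (((0*(-5))*(-4))*4)*(1 - (-2 - 1*2)) = ((0*(-4))*4)*(1 - (-2 - 2)) = (0*4)*(1 - 1*(-4)) = 0*(1 + 4) = 0*5 = 0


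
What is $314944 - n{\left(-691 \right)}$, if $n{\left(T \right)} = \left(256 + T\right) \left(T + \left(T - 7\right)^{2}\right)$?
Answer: $211948099$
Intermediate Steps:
$n{\left(T \right)} = \left(256 + T\right) \left(T + \left(-7 + T\right)^{2}\right)$
$314944 - n{\left(-691 \right)} = 314944 - \left(12544 + \left(-691\right)^{3} - -2265789 + 243 \left(-691\right)^{2}\right) = 314944 - \left(12544 - 329939371 + 2265789 + 243 \cdot 477481\right) = 314944 - \left(12544 - 329939371 + 2265789 + 116027883\right) = 314944 - -211633155 = 314944 + 211633155 = 211948099$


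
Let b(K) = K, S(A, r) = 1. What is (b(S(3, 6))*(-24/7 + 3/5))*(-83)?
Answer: 8217/35 ≈ 234.77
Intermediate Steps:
(b(S(3, 6))*(-24/7 + 3/5))*(-83) = (1*(-24/7 + 3/5))*(-83) = (1*(-99/35))*(-83) = -99/35*(-83) = 8217/35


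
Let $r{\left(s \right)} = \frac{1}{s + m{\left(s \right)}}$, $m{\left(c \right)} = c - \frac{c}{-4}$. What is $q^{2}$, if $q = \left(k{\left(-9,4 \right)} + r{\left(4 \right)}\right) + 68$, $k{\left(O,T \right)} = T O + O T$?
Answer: $\frac{1225}{81} \approx 15.123$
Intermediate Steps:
$m{\left(c \right)} = \frac{5 c}{4}$ ($m{\left(c \right)} = c - c \left(- \frac{1}{4}\right) = c - - \frac{c}{4} = c + \frac{c}{4} = \frac{5 c}{4}$)
$k{\left(O,T \right)} = 2 O T$ ($k{\left(O,T \right)} = O T + O T = 2 O T$)
$r{\left(s \right)} = \frac{4}{9 s}$ ($r{\left(s \right)} = \frac{1}{s + \frac{5 s}{4}} = \frac{1}{\frac{9}{4} s} = \frac{4}{9 s}$)
$q = - \frac{35}{9}$ ($q = \left(2 \left(-9\right) 4 + \frac{4}{9 \cdot 4}\right) + 68 = \left(-72 + \frac{4}{9} \cdot \frac{1}{4}\right) + 68 = \left(-72 + \frac{1}{9}\right) + 68 = - \frac{647}{9} + 68 = - \frac{35}{9} \approx -3.8889$)
$q^{2} = \left(- \frac{35}{9}\right)^{2} = \frac{1225}{81}$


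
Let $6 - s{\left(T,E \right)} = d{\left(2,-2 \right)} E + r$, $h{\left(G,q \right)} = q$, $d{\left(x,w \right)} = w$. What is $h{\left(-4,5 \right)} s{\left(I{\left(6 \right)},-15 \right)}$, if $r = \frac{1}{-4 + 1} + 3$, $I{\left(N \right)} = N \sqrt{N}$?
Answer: $- \frac{400}{3} \approx -133.33$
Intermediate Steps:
$I{\left(N \right)} = N^{\frac{3}{2}}$
$r = \frac{8}{3}$ ($r = \frac{1}{-3} + 3 = - \frac{1}{3} + 3 = \frac{8}{3} \approx 2.6667$)
$s{\left(T,E \right)} = \frac{10}{3} + 2 E$ ($s{\left(T,E \right)} = 6 - \left(- 2 E + \frac{8}{3}\right) = 6 - \left(\frac{8}{3} - 2 E\right) = 6 + \left(- \frac{8}{3} + 2 E\right) = \frac{10}{3} + 2 E$)
$h{\left(-4,5 \right)} s{\left(I{\left(6 \right)},-15 \right)} = 5 \left(\frac{10}{3} + 2 \left(-15\right)\right) = 5 \left(\frac{10}{3} - 30\right) = 5 \left(- \frac{80}{3}\right) = - \frac{400}{3}$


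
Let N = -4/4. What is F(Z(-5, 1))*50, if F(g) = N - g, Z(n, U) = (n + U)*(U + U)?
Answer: 350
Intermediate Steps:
N = -1 (N = -4*¼ = -1)
Z(n, U) = 2*U*(U + n) (Z(n, U) = (U + n)*(2*U) = 2*U*(U + n))
F(g) = -1 - g
F(Z(-5, 1))*50 = (-1 - 2*(1 - 5))*50 = (-1 - 2*(-4))*50 = (-1 - 1*(-8))*50 = (-1 + 8)*50 = 7*50 = 350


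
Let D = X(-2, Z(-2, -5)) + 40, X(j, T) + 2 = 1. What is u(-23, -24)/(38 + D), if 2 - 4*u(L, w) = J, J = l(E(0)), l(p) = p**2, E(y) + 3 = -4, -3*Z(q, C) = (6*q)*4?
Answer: -47/308 ≈ -0.15260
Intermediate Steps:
Z(q, C) = -8*q (Z(q, C) = -6*q*4/3 = -8*q)
E(y) = -7 (E(y) = -3 - 4 = -7)
X(j, T) = -1 (X(j, T) = -2 + 1 = -1)
J = 49 (J = (-7)**2 = 49)
u(L, w) = -47/4 (u(L, w) = 1/2 - 1/4*49 = 1/2 - 49/4 = -47/4)
D = 39 (D = -1 + 40 = 39)
u(-23, -24)/(38 + D) = -47/(4*(38 + 39)) = -47/4/77 = -47/4*1/77 = -47/308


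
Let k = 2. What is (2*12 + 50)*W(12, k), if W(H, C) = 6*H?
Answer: 5328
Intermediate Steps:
(2*12 + 50)*W(12, k) = (2*12 + 50)*(6*12) = (24 + 50)*72 = 74*72 = 5328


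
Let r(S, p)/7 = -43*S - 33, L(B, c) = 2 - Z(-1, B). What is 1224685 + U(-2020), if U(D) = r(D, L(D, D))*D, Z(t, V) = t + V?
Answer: -1226509095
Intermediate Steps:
Z(t, V) = V + t
L(B, c) = 3 - B (L(B, c) = 2 - (B - 1) = 2 - (-1 + B) = 2 + (1 - B) = 3 - B)
r(S, p) = -231 - 301*S (r(S, p) = 7*(-43*S - 33) = 7*(-33 - 43*S) = -231 - 301*S)
U(D) = D*(-231 - 301*D) (U(D) = (-231 - 301*D)*D = D*(-231 - 301*D))
1224685 + U(-2020) = 1224685 - 7*(-2020)*(33 + 43*(-2020)) = 1224685 - 7*(-2020)*(33 - 86860) = 1224685 - 7*(-2020)*(-86827) = 1224685 - 1227733780 = -1226509095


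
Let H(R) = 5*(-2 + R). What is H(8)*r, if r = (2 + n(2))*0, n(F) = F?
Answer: 0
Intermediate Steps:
H(R) = -10 + 5*R
r = 0 (r = (2 + 2)*0 = 4*0 = 0)
H(8)*r = (-10 + 5*8)*0 = (-10 + 40)*0 = 30*0 = 0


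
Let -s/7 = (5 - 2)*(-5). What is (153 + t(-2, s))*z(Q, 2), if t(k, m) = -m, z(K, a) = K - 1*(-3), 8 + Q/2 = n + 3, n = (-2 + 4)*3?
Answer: 240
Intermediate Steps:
s = 105 (s = -7*(5 - 2)*(-5) = -21*(-5) = -7*(-15) = 105)
n = 6 (n = 2*3 = 6)
Q = 2 (Q = -16 + 2*(6 + 3) = -16 + 2*9 = -16 + 18 = 2)
z(K, a) = 3 + K (z(K, a) = K + 3 = 3 + K)
(153 + t(-2, s))*z(Q, 2) = (153 - 1*105)*(3 + 2) = (153 - 105)*5 = 48*5 = 240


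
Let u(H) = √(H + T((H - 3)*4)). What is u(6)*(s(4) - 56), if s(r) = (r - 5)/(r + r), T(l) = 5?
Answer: -449*√11/8 ≈ -186.15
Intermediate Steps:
s(r) = (-5 + r)/(2*r) (s(r) = (-5 + r)/((2*r)) = (-5 + r)*(1/(2*r)) = (-5 + r)/(2*r))
u(H) = √(5 + H) (u(H) = √(H + 5) = √(5 + H))
u(6)*(s(4) - 56) = √(5 + 6)*((½)*(-5 + 4)/4 - 56) = √11*((½)*(¼)*(-1) - 56) = √11*(-⅛ - 56) = √11*(-449/8) = -449*√11/8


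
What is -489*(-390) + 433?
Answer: 191143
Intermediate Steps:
-489*(-390) + 433 = 190710 + 433 = 191143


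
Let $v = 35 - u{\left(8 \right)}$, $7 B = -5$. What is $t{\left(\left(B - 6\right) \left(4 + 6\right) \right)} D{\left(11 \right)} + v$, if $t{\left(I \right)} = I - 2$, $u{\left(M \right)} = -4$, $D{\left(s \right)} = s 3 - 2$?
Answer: $- \frac{14731}{7} \approx -2104.4$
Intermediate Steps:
$D{\left(s \right)} = -2 + 3 s$ ($D{\left(s \right)} = 3 s - 2 = -2 + 3 s$)
$B = - \frac{5}{7}$ ($B = \frac{1}{7} \left(-5\right) = - \frac{5}{7} \approx -0.71429$)
$t{\left(I \right)} = -2 + I$
$v = 39$ ($v = 35 - -4 = 35 + 4 = 39$)
$t{\left(\left(B - 6\right) \left(4 + 6\right) \right)} D{\left(11 \right)} + v = \left(-2 + \left(- \frac{5}{7} - 6\right) \left(4 + 6\right)\right) \left(-2 + 3 \cdot 11\right) + 39 = \left(-2 - \frac{470}{7}\right) \left(-2 + 33\right) + 39 = \left(-2 - \frac{470}{7}\right) 31 + 39 = \left(- \frac{484}{7}\right) 31 + 39 = - \frac{15004}{7} + 39 = - \frac{14731}{7}$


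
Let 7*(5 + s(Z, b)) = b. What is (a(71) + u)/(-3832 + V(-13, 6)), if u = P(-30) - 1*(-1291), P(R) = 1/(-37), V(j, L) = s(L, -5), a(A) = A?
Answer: -15337/43216 ≈ -0.35489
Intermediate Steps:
s(Z, b) = -5 + b/7
V(j, L) = -40/7 (V(j, L) = -5 + (⅐)*(-5) = -5 - 5/7 = -40/7)
P(R) = -1/37
u = 47766/37 (u = -1/37 - 1*(-1291) = -1/37 + 1291 = 47766/37 ≈ 1291.0)
(a(71) + u)/(-3832 + V(-13, 6)) = (71 + 47766/37)/(-3832 - 40/7) = 50393/(37*(-26864/7)) = (50393/37)*(-7/26864) = -15337/43216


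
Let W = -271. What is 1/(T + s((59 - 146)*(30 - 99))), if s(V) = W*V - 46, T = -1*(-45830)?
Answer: -1/1581029 ≈ -6.3250e-7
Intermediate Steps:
T = 45830
s(V) = -46 - 271*V (s(V) = -271*V - 46 = -46 - 271*V)
1/(T + s((59 - 146)*(30 - 99))) = 1/(45830 + (-46 - 271*(59 - 146)*(30 - 99))) = 1/(45830 + (-46 - (-23577)*(-69))) = 1/(45830 + (-46 - 271*6003)) = 1/(45830 + (-46 - 1626813)) = 1/(45830 - 1626859) = 1/(-1581029) = -1/1581029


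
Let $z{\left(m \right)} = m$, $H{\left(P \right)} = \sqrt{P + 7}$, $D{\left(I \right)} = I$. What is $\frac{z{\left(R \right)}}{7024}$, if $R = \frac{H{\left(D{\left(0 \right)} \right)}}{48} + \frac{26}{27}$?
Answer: $\frac{13}{94824} + \frac{\sqrt{7}}{337152} \approx 0.00014494$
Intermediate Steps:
$H{\left(P \right)} = \sqrt{7 + P}$
$R = \frac{26}{27} + \frac{\sqrt{7}}{48}$ ($R = \frac{\sqrt{7 + 0}}{48} + \frac{26}{27} = \sqrt{7} \cdot \frac{1}{48} + 26 \cdot \frac{1}{27} = \frac{\sqrt{7}}{48} + \frac{26}{27} = \frac{26}{27} + \frac{\sqrt{7}}{48} \approx 1.0181$)
$\frac{z{\left(R \right)}}{7024} = \frac{\frac{26}{27} + \frac{\sqrt{7}}{48}}{7024} = \left(\frac{26}{27} + \frac{\sqrt{7}}{48}\right) \frac{1}{7024} = \frac{13}{94824} + \frac{\sqrt{7}}{337152}$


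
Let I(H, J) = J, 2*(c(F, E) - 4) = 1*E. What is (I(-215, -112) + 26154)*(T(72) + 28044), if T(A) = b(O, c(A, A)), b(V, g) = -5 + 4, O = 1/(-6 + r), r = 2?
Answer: 730295806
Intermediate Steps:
c(F, E) = 4 + E/2 (c(F, E) = 4 + (1*E)/2 = 4 + E/2)
O = -1/4 (O = 1/(-6 + 2) = 1/(-4) = -1/4 ≈ -0.25000)
b(V, g) = -1
T(A) = -1
(I(-215, -112) + 26154)*(T(72) + 28044) = (-112 + 26154)*(-1 + 28044) = 26042*28043 = 730295806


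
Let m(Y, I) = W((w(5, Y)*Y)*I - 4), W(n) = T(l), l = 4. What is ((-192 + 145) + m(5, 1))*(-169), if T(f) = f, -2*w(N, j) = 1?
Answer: 7267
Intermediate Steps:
w(N, j) = -½ (w(N, j) = -½*1 = -½)
W(n) = 4
m(Y, I) = 4
((-192 + 145) + m(5, 1))*(-169) = ((-192 + 145) + 4)*(-169) = (-47 + 4)*(-169) = -43*(-169) = 7267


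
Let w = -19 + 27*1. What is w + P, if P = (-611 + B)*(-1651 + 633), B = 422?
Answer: 192410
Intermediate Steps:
w = 8 (w = -19 + 27 = 8)
P = 192402 (P = (-611 + 422)*(-1651 + 633) = -189*(-1018) = 192402)
w + P = 8 + 192402 = 192410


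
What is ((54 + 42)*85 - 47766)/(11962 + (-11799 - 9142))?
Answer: 322/73 ≈ 4.4110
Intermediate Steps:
((54 + 42)*85 - 47766)/(11962 + (-11799 - 9142)) = (96*85 - 47766)/(11962 - 20941) = (8160 - 47766)/(-8979) = -39606*(-1/8979) = 322/73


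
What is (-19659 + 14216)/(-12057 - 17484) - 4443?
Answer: -131245220/29541 ≈ -4442.8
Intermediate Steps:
(-19659 + 14216)/(-12057 - 17484) - 4443 = -5443/(-29541) - 4443 = -5443*(-1/29541) - 4443 = 5443/29541 - 4443 = -131245220/29541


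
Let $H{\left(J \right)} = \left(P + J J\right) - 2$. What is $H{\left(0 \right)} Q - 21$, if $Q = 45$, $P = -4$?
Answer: $-291$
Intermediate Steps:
$H{\left(J \right)} = -6 + J^{2}$ ($H{\left(J \right)} = \left(-4 + J J\right) - 2 = \left(-4 + J^{2}\right) - 2 = -6 + J^{2}$)
$H{\left(0 \right)} Q - 21 = \left(-6 + 0^{2}\right) 45 - 21 = \left(-6 + 0\right) 45 - 21 = \left(-6\right) 45 - 21 = -270 - 21 = -291$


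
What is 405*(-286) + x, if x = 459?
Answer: -115371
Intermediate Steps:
405*(-286) + x = 405*(-286) + 459 = -115830 + 459 = -115371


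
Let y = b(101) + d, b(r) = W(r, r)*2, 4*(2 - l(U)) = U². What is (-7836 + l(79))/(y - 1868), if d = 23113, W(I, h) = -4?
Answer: -37577/84948 ≈ -0.44235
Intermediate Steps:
l(U) = 2 - U²/4
b(r) = -8 (b(r) = -4*2 = -8)
y = 23105 (y = -8 + 23113 = 23105)
(-7836 + l(79))/(y - 1868) = (-7836 + (2 - ¼*79²))/(23105 - 1868) = (-7836 + (2 - ¼*6241))/21237 = (-7836 + (2 - 6241/4))*(1/21237) = (-7836 - 6233/4)*(1/21237) = -37577/4*1/21237 = -37577/84948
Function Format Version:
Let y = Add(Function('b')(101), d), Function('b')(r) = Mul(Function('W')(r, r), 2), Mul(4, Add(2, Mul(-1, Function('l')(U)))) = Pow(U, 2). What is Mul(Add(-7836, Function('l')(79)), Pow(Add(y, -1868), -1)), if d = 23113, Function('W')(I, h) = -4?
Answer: Rational(-37577, 84948) ≈ -0.44235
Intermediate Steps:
Function('l')(U) = Add(2, Mul(Rational(-1, 4), Pow(U, 2)))
Function('b')(r) = -8 (Function('b')(r) = Mul(-4, 2) = -8)
y = 23105 (y = Add(-8, 23113) = 23105)
Mul(Add(-7836, Function('l')(79)), Pow(Add(y, -1868), -1)) = Mul(Add(-7836, Add(2, Mul(Rational(-1, 4), Pow(79, 2)))), Pow(Add(23105, -1868), -1)) = Mul(Add(-7836, Add(2, Mul(Rational(-1, 4), 6241))), Pow(21237, -1)) = Mul(Add(-7836, Add(2, Rational(-6241, 4))), Rational(1, 21237)) = Mul(Add(-7836, Rational(-6233, 4)), Rational(1, 21237)) = Mul(Rational(-37577, 4), Rational(1, 21237)) = Rational(-37577, 84948)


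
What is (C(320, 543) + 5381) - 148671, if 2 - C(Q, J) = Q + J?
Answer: -144151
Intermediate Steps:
C(Q, J) = 2 - J - Q (C(Q, J) = 2 - (Q + J) = 2 - (J + Q) = 2 + (-J - Q) = 2 - J - Q)
(C(320, 543) + 5381) - 148671 = ((2 - 1*543 - 1*320) + 5381) - 148671 = ((2 - 543 - 320) + 5381) - 148671 = (-861 + 5381) - 148671 = 4520 - 148671 = -144151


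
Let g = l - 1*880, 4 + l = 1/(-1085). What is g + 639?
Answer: -265826/1085 ≈ -245.00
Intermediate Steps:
l = -4341/1085 (l = -4 + 1/(-1085) = -4 - 1/1085 = -4341/1085 ≈ -4.0009)
g = -959141/1085 (g = -4341/1085 - 1*880 = -4341/1085 - 880 = -959141/1085 ≈ -884.00)
g + 639 = -959141/1085 + 639 = -265826/1085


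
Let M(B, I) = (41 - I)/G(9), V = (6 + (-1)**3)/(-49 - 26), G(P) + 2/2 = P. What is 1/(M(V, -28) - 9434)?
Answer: -8/75403 ≈ -0.00010610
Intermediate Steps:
G(P) = -1 + P
V = -1/15 (V = (6 - 1)/(-75) = 5*(-1/75) = -1/15 ≈ -0.066667)
M(B, I) = 41/8 - I/8 (M(B, I) = (41 - I)/(-1 + 9) = (41 - I)/8 = (41 - I)*(1/8) = 41/8 - I/8)
1/(M(V, -28) - 9434) = 1/((41/8 - 1/8*(-28)) - 9434) = 1/((41/8 + 7/2) - 9434) = 1/(69/8 - 9434) = 1/(-75403/8) = -8/75403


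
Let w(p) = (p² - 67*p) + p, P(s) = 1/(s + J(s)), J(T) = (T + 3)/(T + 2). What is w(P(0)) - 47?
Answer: -815/9 ≈ -90.556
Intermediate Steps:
J(T) = (3 + T)/(2 + T)
P(s) = 1/(s + (3 + s)/(2 + s))
w(p) = p² - 66*p
w(P(0)) - 47 = ((2 + 0)/(3 + 0 + 0*(2 + 0)))*(-66 + (2 + 0)/(3 + 0 + 0*(2 + 0))) - 47 = (2/(3 + 0 + 0*2))*(-66 + 2/(3 + 0 + 0*2)) - 47 = (2/(3 + 0 + 0))*(-66 + 2/(3 + 0 + 0)) - 47 = (2/3)*(-66 + 2/3) - 47 = ((⅓)*2)*(-66 + (⅓)*2) - 47 = 2*(-66 + ⅔)/3 - 47 = (⅔)*(-196/3) - 47 = -392/9 - 47 = -815/9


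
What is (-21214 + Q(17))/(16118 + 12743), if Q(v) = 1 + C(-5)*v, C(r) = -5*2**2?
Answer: -3079/4123 ≈ -0.74679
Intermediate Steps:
C(r) = -20 (C(r) = -5*4 = -20)
Q(v) = 1 - 20*v
(-21214 + Q(17))/(16118 + 12743) = (-21214 + (1 - 20*17))/(16118 + 12743) = (-21214 + (1 - 340))/28861 = (-21214 - 339)*(1/28861) = -21553*1/28861 = -3079/4123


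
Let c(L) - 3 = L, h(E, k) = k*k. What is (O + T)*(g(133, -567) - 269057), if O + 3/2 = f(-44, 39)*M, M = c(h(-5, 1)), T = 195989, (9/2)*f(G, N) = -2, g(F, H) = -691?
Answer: -52866756598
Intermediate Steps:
h(E, k) = k²
c(L) = 3 + L
f(G, N) = -4/9 (f(G, N) = (2/9)*(-2) = -4/9)
M = 4 (M = 3 + 1² = 3 + 1 = 4)
O = -59/18 (O = -3/2 - 4/9*4 = -3/2 - 16/9 = -59/18 ≈ -3.2778)
(O + T)*(g(133, -567) - 269057) = (-59/18 + 195989)*(-691 - 269057) = (3527743/18)*(-269748) = -52866756598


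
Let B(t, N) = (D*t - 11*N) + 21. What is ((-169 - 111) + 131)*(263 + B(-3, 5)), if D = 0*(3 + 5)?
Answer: -34121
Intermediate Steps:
D = 0 (D = 0*8 = 0)
B(t, N) = 21 - 11*N (B(t, N) = (0*t - 11*N) + 21 = (0 - 11*N) + 21 = -11*N + 21 = 21 - 11*N)
((-169 - 111) + 131)*(263 + B(-3, 5)) = ((-169 - 111) + 131)*(263 + (21 - 11*5)) = (-280 + 131)*(263 + (21 - 55)) = -149*(263 - 34) = -149*229 = -34121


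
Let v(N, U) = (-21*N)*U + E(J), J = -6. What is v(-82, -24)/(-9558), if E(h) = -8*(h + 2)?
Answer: 20648/4779 ≈ 4.3206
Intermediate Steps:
E(h) = -16 - 8*h (E(h) = -8*(2 + h) = -16 - 8*h)
v(N, U) = 32 - 21*N*U (v(N, U) = (-21*N)*U + (-16 - 8*(-6)) = -21*N*U + (-16 + 48) = -21*N*U + 32 = 32 - 21*N*U)
v(-82, -24)/(-9558) = (32 - 21*(-82)*(-24))/(-9558) = (32 - 41328)*(-1/9558) = -41296*(-1/9558) = 20648/4779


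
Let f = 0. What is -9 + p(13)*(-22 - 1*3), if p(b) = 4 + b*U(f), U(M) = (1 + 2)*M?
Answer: -109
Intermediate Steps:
U(M) = 3*M
p(b) = 4 (p(b) = 4 + b*(3*0) = 4 + b*0 = 4 + 0 = 4)
-9 + p(13)*(-22 - 1*3) = -9 + 4*(-22 - 1*3) = -9 + 4*(-22 - 3) = -9 + 4*(-25) = -9 - 100 = -109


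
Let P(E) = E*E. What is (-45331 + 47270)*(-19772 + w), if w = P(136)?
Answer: -2474164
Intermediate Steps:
P(E) = E**2
w = 18496 (w = 136**2 = 18496)
(-45331 + 47270)*(-19772 + w) = (-45331 + 47270)*(-19772 + 18496) = 1939*(-1276) = -2474164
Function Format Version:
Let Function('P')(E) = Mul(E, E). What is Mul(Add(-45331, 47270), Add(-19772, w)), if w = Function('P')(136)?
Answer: -2474164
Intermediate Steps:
Function('P')(E) = Pow(E, 2)
w = 18496 (w = Pow(136, 2) = 18496)
Mul(Add(-45331, 47270), Add(-19772, w)) = Mul(Add(-45331, 47270), Add(-19772, 18496)) = Mul(1939, -1276) = -2474164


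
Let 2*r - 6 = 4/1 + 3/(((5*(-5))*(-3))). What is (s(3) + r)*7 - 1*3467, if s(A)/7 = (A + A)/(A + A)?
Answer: -169143/50 ≈ -3382.9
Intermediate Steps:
s(A) = 7 (s(A) = 7*((A + A)/(A + A)) = 7*((2*A)/((2*A))) = 7*((2*A)*(1/(2*A))) = 7*1 = 7)
r = 251/50 (r = 3 + (4/1 + 3/(((5*(-5))*(-3))))/2 = 3 + (4*1 + 3/((-25*(-3))))/2 = 3 + (4 + 3/75)/2 = 3 + (4 + 3*(1/75))/2 = 3 + (4 + 1/25)/2 = 3 + (½)*(101/25) = 3 + 101/50 = 251/50 ≈ 5.0200)
(s(3) + r)*7 - 1*3467 = (7 + 251/50)*7 - 1*3467 = (601/50)*7 - 3467 = 4207/50 - 3467 = -169143/50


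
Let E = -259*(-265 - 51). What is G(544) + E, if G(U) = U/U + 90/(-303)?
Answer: 8266315/101 ≈ 81845.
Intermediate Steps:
G(U) = 71/101 (G(U) = 1 + 90*(-1/303) = 1 - 30/101 = 71/101)
E = 81844 (E = -259*(-316) = 81844)
G(544) + E = 71/101 + 81844 = 8266315/101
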